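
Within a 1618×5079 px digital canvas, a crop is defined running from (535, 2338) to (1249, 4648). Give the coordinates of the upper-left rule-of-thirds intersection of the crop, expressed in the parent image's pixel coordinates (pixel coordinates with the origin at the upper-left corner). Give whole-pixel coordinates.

Crop width = 1249 − 535 = 714 px; one third is 238.00 px.
Crop height = 4648 − 2338 = 2310 px; one third is 770.00 px.
The upper-left point is one-third across and one-third down within the crop:
x = 535 + 1 × 238.00 ≈ 773; y = 2338 + 1 × 770.00 ≈ 3108.

(773, 3108)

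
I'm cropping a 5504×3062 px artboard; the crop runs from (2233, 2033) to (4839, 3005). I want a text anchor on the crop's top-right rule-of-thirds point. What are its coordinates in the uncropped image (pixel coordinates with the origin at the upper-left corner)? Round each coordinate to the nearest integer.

Crop width = 4839 − 2233 = 2606 px; one third is 868.67 px.
Crop height = 3005 − 2033 = 972 px; one third is 324.00 px.
The top-right point is two-thirds across and one-third down within the crop:
x = 2233 + 2 × 868.67 ≈ 3970; y = 2033 + 1 × 324.00 ≈ 2357.

x = 3970 px, y = 2357 px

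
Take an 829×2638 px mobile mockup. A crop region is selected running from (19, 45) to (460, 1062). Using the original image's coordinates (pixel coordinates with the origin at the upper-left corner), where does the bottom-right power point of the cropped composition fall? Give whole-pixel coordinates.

Crop width = 460 − 19 = 441 px; one third is 147.00 px.
Crop height = 1062 − 45 = 1017 px; one third is 339.00 px.
The bottom-right point is two-thirds across and two-thirds down within the crop:
x = 19 + 2 × 147.00 ≈ 313; y = 45 + 2 × 339.00 ≈ 723.

x = 313 px, y = 723 px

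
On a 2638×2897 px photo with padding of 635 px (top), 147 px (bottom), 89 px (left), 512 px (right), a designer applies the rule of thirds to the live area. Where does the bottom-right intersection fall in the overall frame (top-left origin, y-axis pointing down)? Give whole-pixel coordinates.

Content width = 2638 − 89 − 512 = 2037 px; content height = 2897 − 635 − 147 = 2115 px.
Bottom-right is two-thirds across and two-thirds down within the live area.
x = 89 + 2 × 2037/3 = 89 + 1358.00 ≈ 1447
y = 635 + 2 × 2115/3 = 635 + 1410.00 ≈ 2045

x = 1447 px, y = 2045 px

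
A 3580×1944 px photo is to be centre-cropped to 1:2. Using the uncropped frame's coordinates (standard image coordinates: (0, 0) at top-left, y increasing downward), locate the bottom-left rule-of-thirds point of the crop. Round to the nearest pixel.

(1628, 1296)

3580/1944 > 1/2, so the 1:2 crop keeps the full height 1944 and trims width to 1944 × 1/2 = 972.00 px.
Left offset = (3580 − 972.00)/2 = 1304.00 px; top offset = 0.
Bottom-left is one-third across and two-thirds down within the crop:
x = 1304.00 + 1 × 972.00/3 ≈ 1628; y = 0.00 + 2 × 1944.00/3 ≈ 1296.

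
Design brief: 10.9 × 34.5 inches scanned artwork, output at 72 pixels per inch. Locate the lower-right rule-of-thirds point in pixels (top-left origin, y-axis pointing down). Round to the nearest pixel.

In pixels the canvas is 10.9 × 72 = 784.8 wide and 34.5 × 72 = 2484 tall.
The lower-right point is two-thirds across and two-thirds down:
x = 2 × 784.8/3 ≈ 523; y = 2 × 2484/3 ≈ 1656.

x = 523 px, y = 1656 px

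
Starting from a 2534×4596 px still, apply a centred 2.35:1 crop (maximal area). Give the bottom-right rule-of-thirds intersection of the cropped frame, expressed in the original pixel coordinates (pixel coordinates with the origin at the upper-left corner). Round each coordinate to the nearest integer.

(1689, 2478)

2534/4596 < 2.35/1, so the 2.35:1 crop keeps the full width 2534 and trims height to 2534 × 1/2.35 = 1078.30 px.
Top offset = (4596 − 1078.30)/2 = 1758.85 px; left offset = 0.
Bottom-right is two-thirds across and two-thirds down within the crop:
x = 0.00 + 2 × 2534.00/3 ≈ 1689; y = 1758.85 + 2 × 1078.30/3 ≈ 2478.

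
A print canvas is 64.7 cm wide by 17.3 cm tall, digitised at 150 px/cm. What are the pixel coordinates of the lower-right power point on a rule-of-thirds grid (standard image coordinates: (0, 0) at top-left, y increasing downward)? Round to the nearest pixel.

In pixels the canvas is 64.7 × 150 = 9705 wide and 17.3 × 150 = 2595 tall.
The lower-right point is two-thirds across and two-thirds down:
x = 2 × 9705/3 ≈ 6470; y = 2 × 2595/3 ≈ 1730.

(6470, 1730)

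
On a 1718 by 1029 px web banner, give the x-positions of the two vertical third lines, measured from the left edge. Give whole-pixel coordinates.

573 px and 1145 px

1718 / 3 = 572.67, so the vertical lines sit at one and two thirds of 1718.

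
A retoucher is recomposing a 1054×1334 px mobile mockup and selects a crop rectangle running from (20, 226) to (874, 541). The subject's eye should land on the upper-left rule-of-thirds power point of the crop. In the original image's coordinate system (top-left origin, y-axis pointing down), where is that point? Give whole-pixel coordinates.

Crop width = 874 − 20 = 854 px; one third is 284.67 px.
Crop height = 541 − 226 = 315 px; one third is 105.00 px.
The upper-left point is one-third across and one-third down within the crop:
x = 20 + 1 × 284.67 ≈ 305; y = 226 + 1 × 105.00 ≈ 331.

x = 305 px, y = 331 px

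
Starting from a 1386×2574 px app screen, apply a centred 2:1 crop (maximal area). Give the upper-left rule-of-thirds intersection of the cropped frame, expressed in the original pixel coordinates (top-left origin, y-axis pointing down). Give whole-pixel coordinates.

1386/2574 < 2/1, so the 2:1 crop keeps the full width 1386 and trims height to 1386 × 1/2 = 693.00 px.
Top offset = (2574 − 693.00)/2 = 940.50 px; left offset = 0.
Upper-left is one-third across and one-third down within the crop:
x = 0.00 + 1 × 1386.00/3 ≈ 462; y = 940.50 + 1 × 693.00/3 ≈ 1172.

x = 462 px, y = 1172 px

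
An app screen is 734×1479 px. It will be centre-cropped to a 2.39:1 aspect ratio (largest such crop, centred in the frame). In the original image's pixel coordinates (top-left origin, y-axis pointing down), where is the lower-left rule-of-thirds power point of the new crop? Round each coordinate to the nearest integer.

734/1479 < 2.39/1, so the 2.39:1 crop keeps the full width 734 and trims height to 734 × 1/2.39 = 307.11 px.
Top offset = (1479 − 307.11)/2 = 585.94 px; left offset = 0.
Lower-left is one-third across and two-thirds down within the crop:
x = 0.00 + 1 × 734.00/3 ≈ 245; y = 585.94 + 2 × 307.11/3 ≈ 791.

(245, 791)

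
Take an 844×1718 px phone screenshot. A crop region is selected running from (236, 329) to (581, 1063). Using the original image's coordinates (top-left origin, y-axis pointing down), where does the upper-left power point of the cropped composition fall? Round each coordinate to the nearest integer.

Crop width = 581 − 236 = 345 px; one third is 115.00 px.
Crop height = 1063 − 329 = 734 px; one third is 244.67 px.
The upper-left point is one-third across and one-third down within the crop:
x = 236 + 1 × 115.00 ≈ 351; y = 329 + 1 × 244.67 ≈ 574.

x = 351 px, y = 574 px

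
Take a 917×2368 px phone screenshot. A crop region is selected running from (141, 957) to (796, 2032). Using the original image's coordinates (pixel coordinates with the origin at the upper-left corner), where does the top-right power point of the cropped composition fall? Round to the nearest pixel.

(578, 1315)

Crop width = 796 − 141 = 655 px; one third is 218.33 px.
Crop height = 2032 − 957 = 1075 px; one third is 358.33 px.
The top-right point is two-thirds across and one-third down within the crop:
x = 141 + 2 × 218.33 ≈ 578; y = 957 + 1 × 358.33 ≈ 1315.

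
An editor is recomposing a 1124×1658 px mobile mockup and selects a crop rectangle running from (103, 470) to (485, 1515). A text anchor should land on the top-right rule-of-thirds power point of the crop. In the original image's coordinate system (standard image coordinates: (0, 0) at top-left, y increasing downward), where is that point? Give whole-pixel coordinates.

Crop width = 485 − 103 = 382 px; one third is 127.33 px.
Crop height = 1515 − 470 = 1045 px; one third is 348.33 px.
The top-right point is two-thirds across and one-third down within the crop:
x = 103 + 2 × 127.33 ≈ 358; y = 470 + 1 × 348.33 ≈ 818.

(358, 818)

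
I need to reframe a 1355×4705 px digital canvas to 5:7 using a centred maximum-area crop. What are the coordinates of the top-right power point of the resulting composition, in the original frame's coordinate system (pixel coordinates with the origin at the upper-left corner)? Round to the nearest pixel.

1355/4705 < 5/7, so the 5:7 crop keeps the full width 1355 and trims height to 1355 × 7/5 = 1897.00 px.
Top offset = (4705 − 1897.00)/2 = 1404.00 px; left offset = 0.
Top-right is two-thirds across and one-third down within the crop:
x = 0.00 + 2 × 1355.00/3 ≈ 903; y = 1404.00 + 1 × 1897.00/3 ≈ 2036.

(903, 2036)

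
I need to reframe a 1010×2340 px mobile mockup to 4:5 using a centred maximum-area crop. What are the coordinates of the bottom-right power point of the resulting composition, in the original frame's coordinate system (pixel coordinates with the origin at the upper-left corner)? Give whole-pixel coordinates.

x = 673 px, y = 1380 px

1010/2340 < 4/5, so the 4:5 crop keeps the full width 1010 and trims height to 1010 × 5/4 = 1262.50 px.
Top offset = (2340 − 1262.50)/2 = 538.75 px; left offset = 0.
Bottom-right is two-thirds across and two-thirds down within the crop:
x = 0.00 + 2 × 1010.00/3 ≈ 673; y = 538.75 + 2 × 1262.50/3 ≈ 1380.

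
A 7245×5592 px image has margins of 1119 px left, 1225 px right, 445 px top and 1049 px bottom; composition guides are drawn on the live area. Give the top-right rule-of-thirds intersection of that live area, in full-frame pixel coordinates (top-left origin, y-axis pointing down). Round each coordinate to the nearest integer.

(4386, 1811)

Content width = 7245 − 1119 − 1225 = 4901 px; content height = 5592 − 445 − 1049 = 4098 px.
Top-right is two-thirds across and one-third down within the live area.
x = 1119 + 2 × 4901/3 = 1119 + 3267.33 ≈ 4386
y = 445 + 1 × 4098/3 = 445 + 1366.00 ≈ 1811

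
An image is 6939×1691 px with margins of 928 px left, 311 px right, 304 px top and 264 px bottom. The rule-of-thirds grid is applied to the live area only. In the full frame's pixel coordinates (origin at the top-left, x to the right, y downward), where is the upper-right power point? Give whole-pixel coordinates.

Content width = 6939 − 928 − 311 = 5700 px; content height = 1691 − 304 − 264 = 1123 px.
Upper-right is two-thirds across and one-third down within the live area.
x = 928 + 2 × 5700/3 = 928 + 3800.00 ≈ 4728
y = 304 + 1 × 1123/3 = 304 + 374.33 ≈ 678

(4728, 678)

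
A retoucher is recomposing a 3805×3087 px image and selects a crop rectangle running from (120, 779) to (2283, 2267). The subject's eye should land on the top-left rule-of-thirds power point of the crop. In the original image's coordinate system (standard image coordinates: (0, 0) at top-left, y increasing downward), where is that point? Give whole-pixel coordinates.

Crop width = 2283 − 120 = 2163 px; one third is 721.00 px.
Crop height = 2267 − 779 = 1488 px; one third is 496.00 px.
The top-left point is one-third across and one-third down within the crop:
x = 120 + 1 × 721.00 ≈ 841; y = 779 + 1 × 496.00 ≈ 1275.

(841, 1275)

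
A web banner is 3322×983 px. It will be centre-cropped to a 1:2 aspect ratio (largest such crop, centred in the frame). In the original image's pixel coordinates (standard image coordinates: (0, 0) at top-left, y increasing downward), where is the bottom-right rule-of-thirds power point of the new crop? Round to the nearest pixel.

3322/983 > 1/2, so the 1:2 crop keeps the full height 983 and trims width to 983 × 1/2 = 491.50 px.
Left offset = (3322 − 491.50)/2 = 1415.25 px; top offset = 0.
Bottom-right is two-thirds across and two-thirds down within the crop:
x = 1415.25 + 2 × 491.50/3 ≈ 1743; y = 0.00 + 2 × 983.00/3 ≈ 655.

(1743, 655)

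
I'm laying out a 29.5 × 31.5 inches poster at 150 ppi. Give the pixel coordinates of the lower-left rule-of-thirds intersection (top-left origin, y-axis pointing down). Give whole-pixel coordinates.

In pixels the canvas is 29.5 × 150 = 4425 wide and 31.5 × 150 = 4725 tall.
The lower-left point is one-third across and two-thirds down:
x = 1 × 4425/3 ≈ 1475; y = 2 × 4725/3 ≈ 3150.

(1475, 3150)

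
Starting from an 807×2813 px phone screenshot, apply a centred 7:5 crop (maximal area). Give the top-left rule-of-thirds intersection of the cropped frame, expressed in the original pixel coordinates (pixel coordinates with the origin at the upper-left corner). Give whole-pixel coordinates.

(269, 1310)

807/2813 < 7/5, so the 7:5 crop keeps the full width 807 and trims height to 807 × 5/7 = 576.43 px.
Top offset = (2813 − 576.43)/2 = 1118.29 px; left offset = 0.
Top-left is one-third across and one-third down within the crop:
x = 0.00 + 1 × 807.00/3 ≈ 269; y = 1118.29 + 1 × 576.43/3 ≈ 1310.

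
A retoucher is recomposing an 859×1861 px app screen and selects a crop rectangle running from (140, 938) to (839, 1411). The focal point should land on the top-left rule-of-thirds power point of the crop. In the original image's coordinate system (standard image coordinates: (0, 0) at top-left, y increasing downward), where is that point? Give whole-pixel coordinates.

(373, 1096)

Crop width = 839 − 140 = 699 px; one third is 233.00 px.
Crop height = 1411 − 938 = 473 px; one third is 157.67 px.
The top-left point is one-third across and one-third down within the crop:
x = 140 + 1 × 233.00 ≈ 373; y = 938 + 1 × 157.67 ≈ 1096.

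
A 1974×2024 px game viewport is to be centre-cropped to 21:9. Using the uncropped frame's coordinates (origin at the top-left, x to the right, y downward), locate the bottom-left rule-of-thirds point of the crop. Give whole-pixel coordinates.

1974/2024 < 21/9, so the 21:9 crop keeps the full width 1974 and trims height to 1974 × 9/21 = 846.00 px.
Top offset = (2024 − 846.00)/2 = 589.00 px; left offset = 0.
Bottom-left is one-third across and two-thirds down within the crop:
x = 0.00 + 1 × 1974.00/3 ≈ 658; y = 589.00 + 2 × 846.00/3 ≈ 1153.

(658, 1153)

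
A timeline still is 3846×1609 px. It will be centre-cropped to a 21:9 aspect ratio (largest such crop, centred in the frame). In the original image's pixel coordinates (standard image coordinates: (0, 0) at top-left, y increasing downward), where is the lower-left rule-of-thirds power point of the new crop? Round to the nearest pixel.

x = 1297 px, y = 1073 px

3846/1609 > 21/9, so the 21:9 crop keeps the full height 1609 and trims width to 1609 × 21/9 = 3754.33 px.
Left offset = (3846 − 3754.33)/2 = 45.83 px; top offset = 0.
Lower-left is one-third across and two-thirds down within the crop:
x = 45.83 + 1 × 3754.33/3 ≈ 1297; y = 0.00 + 2 × 1609.00/3 ≈ 1073.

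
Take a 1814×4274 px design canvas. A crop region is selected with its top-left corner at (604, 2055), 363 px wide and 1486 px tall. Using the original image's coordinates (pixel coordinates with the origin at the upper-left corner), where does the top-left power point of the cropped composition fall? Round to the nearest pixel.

One third of the crop width 363 is 121.00 px.
One third of the crop height 1486 is 495.33 px.
The top-left point is one-third across and one-third down within the crop:
x = 604 + 1 × 121.00 ≈ 725; y = 2055 + 1 × 495.33 ≈ 2550.

x = 725 px, y = 2550 px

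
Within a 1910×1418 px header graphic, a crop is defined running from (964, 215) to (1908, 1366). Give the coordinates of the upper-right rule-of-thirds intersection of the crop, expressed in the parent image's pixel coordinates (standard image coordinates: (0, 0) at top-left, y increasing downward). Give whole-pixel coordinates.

Crop width = 1908 − 964 = 944 px; one third is 314.67 px.
Crop height = 1366 − 215 = 1151 px; one third is 383.67 px.
The upper-right point is two-thirds across and one-third down within the crop:
x = 964 + 2 × 314.67 ≈ 1593; y = 215 + 1 × 383.67 ≈ 599.

(1593, 599)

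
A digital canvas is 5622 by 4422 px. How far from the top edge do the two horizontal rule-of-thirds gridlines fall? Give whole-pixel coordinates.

y = 1474 px and y = 2948 px

4422 / 3 = 1474, so the horizontal lines sit at one and two thirds of 4422.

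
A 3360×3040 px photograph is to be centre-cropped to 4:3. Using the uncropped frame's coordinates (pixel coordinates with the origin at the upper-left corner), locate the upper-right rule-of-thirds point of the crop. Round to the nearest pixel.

3360/3040 < 4/3, so the 4:3 crop keeps the full width 3360 and trims height to 3360 × 3/4 = 2520.00 px.
Top offset = (3040 − 2520.00)/2 = 260.00 px; left offset = 0.
Upper-right is two-thirds across and one-third down within the crop:
x = 0.00 + 2 × 3360.00/3 ≈ 2240; y = 260.00 + 1 × 2520.00/3 ≈ 1100.

(2240, 1100)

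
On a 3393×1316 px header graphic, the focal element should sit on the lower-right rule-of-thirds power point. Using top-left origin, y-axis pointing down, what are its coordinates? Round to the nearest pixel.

The lower-right point sits two-thirds of the way across and two-thirds of the way down.
x = 2 × 3393/3 ≈ 2262; y = 2 × 1316/3 ≈ 877.

(2262, 877)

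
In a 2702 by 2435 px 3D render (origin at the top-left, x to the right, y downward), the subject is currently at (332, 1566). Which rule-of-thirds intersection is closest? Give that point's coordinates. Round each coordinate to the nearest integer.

(901, 1623)

Third lines: x ∈ {901, 1801}, y ∈ {812, 1623}.
332 is closer to x = 901; 1566 is closer to y = 1623.
So the nearest intersection is the lower-left power point.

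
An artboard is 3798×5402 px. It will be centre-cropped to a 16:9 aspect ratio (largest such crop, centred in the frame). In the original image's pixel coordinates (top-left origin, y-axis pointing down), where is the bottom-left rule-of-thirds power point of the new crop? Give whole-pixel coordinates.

3798/5402 < 16/9, so the 16:9 crop keeps the full width 3798 and trims height to 3798 × 9/16 = 2136.38 px.
Top offset = (5402 − 2136.38)/2 = 1632.81 px; left offset = 0.
Bottom-left is one-third across and two-thirds down within the crop:
x = 0.00 + 1 × 3798.00/3 ≈ 1266; y = 1632.81 + 2 × 2136.38/3 ≈ 3057.

(1266, 3057)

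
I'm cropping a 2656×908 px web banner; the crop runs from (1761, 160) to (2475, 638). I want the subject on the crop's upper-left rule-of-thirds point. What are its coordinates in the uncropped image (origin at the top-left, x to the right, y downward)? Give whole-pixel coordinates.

(1999, 319)

Crop width = 2475 − 1761 = 714 px; one third is 238.00 px.
Crop height = 638 − 160 = 478 px; one third is 159.33 px.
The upper-left point is one-third across and one-third down within the crop:
x = 1761 + 1 × 238.00 ≈ 1999; y = 160 + 1 × 159.33 ≈ 319.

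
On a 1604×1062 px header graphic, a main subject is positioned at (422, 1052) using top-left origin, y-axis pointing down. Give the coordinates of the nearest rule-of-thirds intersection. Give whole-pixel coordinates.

Third lines: x ∈ {535, 1069}, y ∈ {354, 708}.
422 is closer to x = 535; 1052 is closer to y = 708.
So the nearest intersection is the lower-left power point.

x = 535 px, y = 708 px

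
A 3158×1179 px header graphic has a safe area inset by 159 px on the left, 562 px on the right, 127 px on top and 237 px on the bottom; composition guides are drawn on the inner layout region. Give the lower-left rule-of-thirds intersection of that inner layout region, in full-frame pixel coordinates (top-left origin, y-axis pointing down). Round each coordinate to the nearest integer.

Content width = 3158 − 159 − 562 = 2437 px; content height = 1179 − 127 − 237 = 815 px.
Lower-left is one-third across and two-thirds down within the inner layout region.
x = 159 + 1 × 2437/3 = 159 + 812.33 ≈ 971
y = 127 + 2 × 815/3 = 127 + 543.33 ≈ 670

x = 971 px, y = 670 px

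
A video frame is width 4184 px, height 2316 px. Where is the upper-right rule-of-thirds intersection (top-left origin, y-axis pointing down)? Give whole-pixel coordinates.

x = 2789 px, y = 772 px

The upper-right point sits two-thirds of the way across and one-third of the way down.
x = 2 × 4184/3 ≈ 2789; y = 1 × 2316/3 ≈ 772.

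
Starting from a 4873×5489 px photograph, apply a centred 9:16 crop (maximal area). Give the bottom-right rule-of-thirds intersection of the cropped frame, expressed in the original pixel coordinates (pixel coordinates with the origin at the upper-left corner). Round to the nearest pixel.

4873/5489 > 9/16, so the 9:16 crop keeps the full height 5489 and trims width to 5489 × 9/16 = 3087.56 px.
Left offset = (4873 − 3087.56)/2 = 892.72 px; top offset = 0.
Bottom-right is two-thirds across and two-thirds down within the crop:
x = 892.72 + 2 × 3087.56/3 ≈ 2951; y = 0.00 + 2 × 5489.00/3 ≈ 3659.

(2951, 3659)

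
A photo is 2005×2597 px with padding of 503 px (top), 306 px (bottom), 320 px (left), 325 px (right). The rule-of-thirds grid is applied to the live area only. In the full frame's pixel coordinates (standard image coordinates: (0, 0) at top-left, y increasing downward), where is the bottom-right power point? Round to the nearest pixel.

Content width = 2005 − 320 − 325 = 1360 px; content height = 2597 − 503 − 306 = 1788 px.
Bottom-right is two-thirds across and two-thirds down within the live area.
x = 320 + 2 × 1360/3 = 320 + 906.67 ≈ 1227
y = 503 + 2 × 1788/3 = 503 + 1192.00 ≈ 1695

x = 1227 px, y = 1695 px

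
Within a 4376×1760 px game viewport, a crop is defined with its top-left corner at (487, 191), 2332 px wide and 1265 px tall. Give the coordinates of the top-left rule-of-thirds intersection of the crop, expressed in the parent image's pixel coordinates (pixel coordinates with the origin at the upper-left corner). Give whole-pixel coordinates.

(1264, 613)

One third of the crop width 2332 is 777.33 px.
One third of the crop height 1265 is 421.67 px.
The top-left point is one-third across and one-third down within the crop:
x = 487 + 1 × 777.33 ≈ 1264; y = 191 + 1 × 421.67 ≈ 613.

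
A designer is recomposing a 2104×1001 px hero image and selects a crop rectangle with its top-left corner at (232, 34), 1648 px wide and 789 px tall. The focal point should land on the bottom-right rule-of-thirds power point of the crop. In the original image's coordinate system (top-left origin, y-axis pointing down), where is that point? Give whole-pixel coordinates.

x = 1331 px, y = 560 px

One third of the crop width 1648 is 549.33 px.
One third of the crop height 789 is 263.00 px.
The bottom-right point is two-thirds across and two-thirds down within the crop:
x = 232 + 2 × 549.33 ≈ 1331; y = 34 + 2 × 263.00 ≈ 560.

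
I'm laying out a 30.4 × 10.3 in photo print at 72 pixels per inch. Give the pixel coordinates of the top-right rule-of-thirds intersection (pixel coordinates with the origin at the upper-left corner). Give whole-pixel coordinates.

(1459, 247)

In pixels the canvas is 30.4 × 72 = 2188.8 wide and 10.3 × 72 = 741.6 tall.
The top-right point is two-thirds across and one-third down:
x = 2 × 2188.8/3 ≈ 1459; y = 1 × 741.6/3 ≈ 247.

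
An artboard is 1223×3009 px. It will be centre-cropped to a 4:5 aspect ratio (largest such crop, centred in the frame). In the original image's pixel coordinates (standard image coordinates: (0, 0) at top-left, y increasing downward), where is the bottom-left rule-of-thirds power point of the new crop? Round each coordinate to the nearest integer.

x = 408 px, y = 1759 px

1223/3009 < 4/5, so the 4:5 crop keeps the full width 1223 and trims height to 1223 × 5/4 = 1528.75 px.
Top offset = (3009 − 1528.75)/2 = 740.12 px; left offset = 0.
Bottom-left is one-third across and two-thirds down within the crop:
x = 0.00 + 1 × 1223.00/3 ≈ 408; y = 740.12 + 2 × 1528.75/3 ≈ 1759.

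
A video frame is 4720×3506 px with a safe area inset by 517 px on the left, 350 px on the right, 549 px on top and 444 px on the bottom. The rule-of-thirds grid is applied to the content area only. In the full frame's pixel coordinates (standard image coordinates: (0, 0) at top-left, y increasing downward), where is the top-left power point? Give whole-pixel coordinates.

(1801, 1387)

Content width = 4720 − 517 − 350 = 3853 px; content height = 3506 − 549 − 444 = 2513 px.
Top-left is one-third across and one-third down within the content area.
x = 517 + 1 × 3853/3 = 517 + 1284.33 ≈ 1801
y = 549 + 1 × 2513/3 = 549 + 837.67 ≈ 1387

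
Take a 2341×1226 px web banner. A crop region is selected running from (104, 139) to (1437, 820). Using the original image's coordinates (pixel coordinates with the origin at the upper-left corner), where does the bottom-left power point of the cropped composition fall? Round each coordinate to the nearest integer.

(548, 593)

Crop width = 1437 − 104 = 1333 px; one third is 444.33 px.
Crop height = 820 − 139 = 681 px; one third is 227.00 px.
The bottom-left point is one-third across and two-thirds down within the crop:
x = 104 + 1 × 444.33 ≈ 548; y = 139 + 2 × 227.00 ≈ 593.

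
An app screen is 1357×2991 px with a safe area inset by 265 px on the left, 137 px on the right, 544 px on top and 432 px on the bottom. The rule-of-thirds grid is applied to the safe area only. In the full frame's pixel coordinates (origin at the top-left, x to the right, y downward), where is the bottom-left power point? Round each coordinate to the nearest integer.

Content width = 1357 − 265 − 137 = 955 px; content height = 2991 − 544 − 432 = 2015 px.
Bottom-left is one-third across and two-thirds down within the safe area.
x = 265 + 1 × 955/3 = 265 + 318.33 ≈ 583
y = 544 + 2 × 2015/3 = 544 + 1343.33 ≈ 1887

x = 583 px, y = 1887 px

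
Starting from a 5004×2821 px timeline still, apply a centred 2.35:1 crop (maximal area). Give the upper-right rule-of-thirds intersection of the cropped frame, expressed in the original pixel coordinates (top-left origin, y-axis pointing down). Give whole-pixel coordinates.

5004/2821 < 2.35/1, so the 2.35:1 crop keeps the full width 5004 and trims height to 5004 × 1/2.35 = 2129.36 px.
Top offset = (2821 − 2129.36)/2 = 345.82 px; left offset = 0.
Upper-right is two-thirds across and one-third down within the crop:
x = 0.00 + 2 × 5004.00/3 ≈ 3336; y = 345.82 + 1 × 2129.36/3 ≈ 1056.

x = 3336 px, y = 1056 px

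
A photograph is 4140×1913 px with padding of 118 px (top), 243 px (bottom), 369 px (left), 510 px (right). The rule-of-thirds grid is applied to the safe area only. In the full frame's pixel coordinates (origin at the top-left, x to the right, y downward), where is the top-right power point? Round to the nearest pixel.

(2543, 635)

Content width = 4140 − 369 − 510 = 3261 px; content height = 1913 − 118 − 243 = 1552 px.
Top-right is two-thirds across and one-third down within the safe area.
x = 369 + 2 × 3261/3 = 369 + 2174.00 ≈ 2543
y = 118 + 1 × 1552/3 = 118 + 517.33 ≈ 635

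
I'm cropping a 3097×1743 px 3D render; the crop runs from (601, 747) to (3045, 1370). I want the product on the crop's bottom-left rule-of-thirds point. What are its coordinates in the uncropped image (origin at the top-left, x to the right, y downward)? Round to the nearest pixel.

Crop width = 3045 − 601 = 2444 px; one third is 814.67 px.
Crop height = 1370 − 747 = 623 px; one third is 207.67 px.
The bottom-left point is one-third across and two-thirds down within the crop:
x = 601 + 1 × 814.67 ≈ 1416; y = 747 + 2 × 207.67 ≈ 1162.

x = 1416 px, y = 1162 px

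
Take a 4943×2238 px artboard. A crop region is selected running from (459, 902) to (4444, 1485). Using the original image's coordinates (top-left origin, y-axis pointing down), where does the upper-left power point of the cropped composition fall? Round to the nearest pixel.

Crop width = 4444 − 459 = 3985 px; one third is 1328.33 px.
Crop height = 1485 − 902 = 583 px; one third is 194.33 px.
The upper-left point is one-third across and one-third down within the crop:
x = 459 + 1 × 1328.33 ≈ 1787; y = 902 + 1 × 194.33 ≈ 1096.

x = 1787 px, y = 1096 px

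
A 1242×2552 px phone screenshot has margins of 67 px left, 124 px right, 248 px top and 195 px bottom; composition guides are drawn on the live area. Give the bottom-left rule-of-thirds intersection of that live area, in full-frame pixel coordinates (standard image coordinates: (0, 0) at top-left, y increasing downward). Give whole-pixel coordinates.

Content width = 1242 − 67 − 124 = 1051 px; content height = 2552 − 248 − 195 = 2109 px.
Bottom-left is one-third across and two-thirds down within the live area.
x = 67 + 1 × 1051/3 = 67 + 350.33 ≈ 417
y = 248 + 2 × 2109/3 = 248 + 1406.00 ≈ 1654

(417, 1654)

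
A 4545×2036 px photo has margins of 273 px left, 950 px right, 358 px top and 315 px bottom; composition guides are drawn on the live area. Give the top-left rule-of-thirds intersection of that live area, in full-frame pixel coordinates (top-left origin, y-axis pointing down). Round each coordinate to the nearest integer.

Content width = 4545 − 273 − 950 = 3322 px; content height = 2036 − 358 − 315 = 1363 px.
Top-left is one-third across and one-third down within the live area.
x = 273 + 1 × 3322/3 = 273 + 1107.33 ≈ 1380
y = 358 + 1 × 1363/3 = 358 + 454.33 ≈ 812

x = 1380 px, y = 812 px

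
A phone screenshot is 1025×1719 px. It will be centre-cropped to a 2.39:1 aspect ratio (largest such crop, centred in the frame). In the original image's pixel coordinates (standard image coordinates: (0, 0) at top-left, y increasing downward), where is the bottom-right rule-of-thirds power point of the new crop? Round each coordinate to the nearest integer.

(683, 931)

1025/1719 < 2.39/1, so the 2.39:1 crop keeps the full width 1025 and trims height to 1025 × 1/2.39 = 428.87 px.
Top offset = (1719 − 428.87)/2 = 645.06 px; left offset = 0.
Bottom-right is two-thirds across and two-thirds down within the crop:
x = 0.00 + 2 × 1025.00/3 ≈ 683; y = 645.06 + 2 × 428.87/3 ≈ 931.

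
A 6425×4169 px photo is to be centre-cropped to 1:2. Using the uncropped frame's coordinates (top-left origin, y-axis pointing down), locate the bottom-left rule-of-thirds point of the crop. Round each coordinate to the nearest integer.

6425/4169 > 1/2, so the 1:2 crop keeps the full height 4169 and trims width to 4169 × 1/2 = 2084.50 px.
Left offset = (6425 − 2084.50)/2 = 2170.25 px; top offset = 0.
Bottom-left is one-third across and two-thirds down within the crop:
x = 2170.25 + 1 × 2084.50/3 ≈ 2865; y = 0.00 + 2 × 4169.00/3 ≈ 2779.

(2865, 2779)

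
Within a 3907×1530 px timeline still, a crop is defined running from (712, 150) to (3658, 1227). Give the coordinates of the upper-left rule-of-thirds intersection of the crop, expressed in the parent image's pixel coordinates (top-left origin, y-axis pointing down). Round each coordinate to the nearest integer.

Crop width = 3658 − 712 = 2946 px; one third is 982.00 px.
Crop height = 1227 − 150 = 1077 px; one third is 359.00 px.
The upper-left point is one-third across and one-third down within the crop:
x = 712 + 1 × 982.00 ≈ 1694; y = 150 + 1 × 359.00 ≈ 509.

x = 1694 px, y = 509 px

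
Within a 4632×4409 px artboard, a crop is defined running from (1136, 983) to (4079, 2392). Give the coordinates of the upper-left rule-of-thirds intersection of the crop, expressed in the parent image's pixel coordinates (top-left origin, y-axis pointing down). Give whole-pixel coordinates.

(2117, 1453)

Crop width = 4079 − 1136 = 2943 px; one third is 981.00 px.
Crop height = 2392 − 983 = 1409 px; one third is 469.67 px.
The upper-left point is one-third across and one-third down within the crop:
x = 1136 + 1 × 981.00 ≈ 2117; y = 983 + 1 × 469.67 ≈ 1453.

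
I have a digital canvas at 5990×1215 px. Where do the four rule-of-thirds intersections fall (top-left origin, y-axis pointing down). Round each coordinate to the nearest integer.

(1997, 405), (3993, 405), (1997, 810), (3993, 810)

One third of 5990 is 1996.67; one third of 1215 is 405.
Vertical third lines at x = 1997 and x = 3993; horizontal third lines at y = 405 and y = 810.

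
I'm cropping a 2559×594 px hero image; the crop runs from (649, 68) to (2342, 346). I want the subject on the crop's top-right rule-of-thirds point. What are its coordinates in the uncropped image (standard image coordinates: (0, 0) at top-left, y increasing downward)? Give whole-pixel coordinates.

(1778, 161)

Crop width = 2342 − 649 = 1693 px; one third is 564.33 px.
Crop height = 346 − 68 = 278 px; one third is 92.67 px.
The top-right point is two-thirds across and one-third down within the crop:
x = 649 + 2 × 564.33 ≈ 1778; y = 68 + 1 × 92.67 ≈ 161.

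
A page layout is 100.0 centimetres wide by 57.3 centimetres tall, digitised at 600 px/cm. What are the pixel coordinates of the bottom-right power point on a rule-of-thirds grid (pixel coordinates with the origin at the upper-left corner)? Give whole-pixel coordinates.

(40000, 22920)

In pixels the canvas is 100.0 × 600 = 60000 wide and 57.3 × 600 = 34380 tall.
The bottom-right point is two-thirds across and two-thirds down:
x = 2 × 60000/3 ≈ 40000; y = 2 × 34380/3 ≈ 22920.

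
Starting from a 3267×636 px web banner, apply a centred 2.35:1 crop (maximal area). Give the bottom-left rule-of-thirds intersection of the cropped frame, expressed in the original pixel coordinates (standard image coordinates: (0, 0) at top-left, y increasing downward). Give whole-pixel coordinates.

(1384, 424)

3267/636 > 2.35/1, so the 2.35:1 crop keeps the full height 636 and trims width to 636 × 2.35/1 = 1494.60 px.
Left offset = (3267 − 1494.60)/2 = 886.20 px; top offset = 0.
Bottom-left is one-third across and two-thirds down within the crop:
x = 886.20 + 1 × 1494.60/3 ≈ 1384; y = 0.00 + 2 × 636.00/3 ≈ 424.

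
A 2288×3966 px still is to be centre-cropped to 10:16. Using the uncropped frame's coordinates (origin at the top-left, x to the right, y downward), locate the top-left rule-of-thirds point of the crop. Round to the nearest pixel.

2288/3966 < 10/16, so the 10:16 crop keeps the full width 2288 and trims height to 2288 × 16/10 = 3660.80 px.
Top offset = (3966 − 3660.80)/2 = 152.60 px; left offset = 0.
Top-left is one-third across and one-third down within the crop:
x = 0.00 + 1 × 2288.00/3 ≈ 763; y = 152.60 + 1 × 3660.80/3 ≈ 1373.

x = 763 px, y = 1373 px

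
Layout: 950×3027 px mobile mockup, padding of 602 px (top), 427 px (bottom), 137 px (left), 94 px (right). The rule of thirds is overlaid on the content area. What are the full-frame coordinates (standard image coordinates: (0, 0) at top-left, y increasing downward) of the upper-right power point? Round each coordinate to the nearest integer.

Content width = 950 − 137 − 94 = 719 px; content height = 3027 − 602 − 427 = 1998 px.
Upper-right is two-thirds across and one-third down within the content area.
x = 137 + 2 × 719/3 = 137 + 479.33 ≈ 616
y = 602 + 1 × 1998/3 = 602 + 666.00 ≈ 1268

x = 616 px, y = 1268 px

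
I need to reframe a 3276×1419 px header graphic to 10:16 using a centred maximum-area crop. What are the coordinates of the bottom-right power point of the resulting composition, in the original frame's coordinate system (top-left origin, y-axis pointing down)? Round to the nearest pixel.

3276/1419 > 10/16, so the 10:16 crop keeps the full height 1419 and trims width to 1419 × 10/16 = 886.88 px.
Left offset = (3276 − 886.88)/2 = 1194.56 px; top offset = 0.
Bottom-right is two-thirds across and two-thirds down within the crop:
x = 1194.56 + 2 × 886.88/3 ≈ 1786; y = 0.00 + 2 × 1419.00/3 ≈ 946.

(1786, 946)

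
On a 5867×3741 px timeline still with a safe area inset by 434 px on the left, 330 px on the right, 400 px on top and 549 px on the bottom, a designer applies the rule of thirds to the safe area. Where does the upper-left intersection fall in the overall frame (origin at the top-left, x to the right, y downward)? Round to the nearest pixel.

Content width = 5867 − 434 − 330 = 5103 px; content height = 3741 − 400 − 549 = 2792 px.
Upper-left is one-third across and one-third down within the safe area.
x = 434 + 1 × 5103/3 = 434 + 1701.00 ≈ 2135
y = 400 + 1 × 2792/3 = 400 + 930.67 ≈ 1331

x = 2135 px, y = 1331 px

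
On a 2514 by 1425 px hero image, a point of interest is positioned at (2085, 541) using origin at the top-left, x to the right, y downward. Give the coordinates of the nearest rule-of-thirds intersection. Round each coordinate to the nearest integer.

Third lines: x ∈ {838, 1676}, y ∈ {475, 950}.
2085 is closer to x = 1676; 541 is closer to y = 475.
So the nearest intersection is the upper-right power point.

x = 1676 px, y = 475 px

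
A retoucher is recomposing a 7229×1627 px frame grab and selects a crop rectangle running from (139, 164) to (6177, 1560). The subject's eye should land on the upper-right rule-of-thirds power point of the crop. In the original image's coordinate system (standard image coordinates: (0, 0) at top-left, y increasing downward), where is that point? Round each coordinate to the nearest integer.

x = 4164 px, y = 629 px

Crop width = 6177 − 139 = 6038 px; one third is 2012.67 px.
Crop height = 1560 − 164 = 1396 px; one third is 465.33 px.
The upper-right point is two-thirds across and one-third down within the crop:
x = 139 + 2 × 2012.67 ≈ 4164; y = 164 + 1 × 465.33 ≈ 629.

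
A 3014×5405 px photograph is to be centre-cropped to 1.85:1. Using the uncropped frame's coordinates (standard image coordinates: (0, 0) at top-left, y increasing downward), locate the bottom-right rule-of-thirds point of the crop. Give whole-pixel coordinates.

3014/5405 < 1.85/1, so the 1.85:1 crop keeps the full width 3014 and trims height to 3014 × 1/1.85 = 1629.19 px.
Top offset = (5405 − 1629.19)/2 = 1887.91 px; left offset = 0.
Bottom-right is two-thirds across and two-thirds down within the crop:
x = 0.00 + 2 × 3014.00/3 ≈ 2009; y = 1887.91 + 2 × 1629.19/3 ≈ 2974.

x = 2009 px, y = 2974 px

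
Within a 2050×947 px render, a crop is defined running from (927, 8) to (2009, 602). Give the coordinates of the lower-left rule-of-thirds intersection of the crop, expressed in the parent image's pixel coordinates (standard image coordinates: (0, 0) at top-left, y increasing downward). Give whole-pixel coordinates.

Crop width = 2009 − 927 = 1082 px; one third is 360.67 px.
Crop height = 602 − 8 = 594 px; one third is 198.00 px.
The lower-left point is one-third across and two-thirds down within the crop:
x = 927 + 1 × 360.67 ≈ 1288; y = 8 + 2 × 198.00 ≈ 404.

x = 1288 px, y = 404 px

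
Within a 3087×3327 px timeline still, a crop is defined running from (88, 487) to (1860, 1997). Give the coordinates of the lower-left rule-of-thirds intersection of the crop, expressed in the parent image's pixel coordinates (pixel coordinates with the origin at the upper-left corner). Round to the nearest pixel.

x = 679 px, y = 1494 px

Crop width = 1860 − 88 = 1772 px; one third is 590.67 px.
Crop height = 1997 − 487 = 1510 px; one third is 503.33 px.
The lower-left point is one-third across and two-thirds down within the crop:
x = 88 + 1 × 590.67 ≈ 679; y = 487 + 2 × 503.33 ≈ 1494.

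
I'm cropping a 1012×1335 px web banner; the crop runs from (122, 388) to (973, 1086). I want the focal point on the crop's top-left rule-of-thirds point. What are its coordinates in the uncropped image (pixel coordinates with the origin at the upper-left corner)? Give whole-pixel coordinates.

Crop width = 973 − 122 = 851 px; one third is 283.67 px.
Crop height = 1086 − 388 = 698 px; one third is 232.67 px.
The top-left point is one-third across and one-third down within the crop:
x = 122 + 1 × 283.67 ≈ 406; y = 388 + 1 × 232.67 ≈ 621.

x = 406 px, y = 621 px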